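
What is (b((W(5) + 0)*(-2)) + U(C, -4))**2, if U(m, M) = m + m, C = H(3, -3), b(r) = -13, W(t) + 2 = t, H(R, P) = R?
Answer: 49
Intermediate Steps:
W(t) = -2 + t
C = 3
U(m, M) = 2*m
(b((W(5) + 0)*(-2)) + U(C, -4))**2 = (-13 + 2*3)**2 = (-13 + 6)**2 = (-7)**2 = 49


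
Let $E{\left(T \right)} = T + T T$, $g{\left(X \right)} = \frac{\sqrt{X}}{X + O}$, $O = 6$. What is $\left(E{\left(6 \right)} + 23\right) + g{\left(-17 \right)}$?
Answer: $65 - \frac{i \sqrt{17}}{11} \approx 65.0 - 0.37483 i$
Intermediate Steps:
$g{\left(X \right)} = \frac{\sqrt{X}}{6 + X}$ ($g{\left(X \right)} = \frac{\sqrt{X}}{X + 6} = \frac{\sqrt{X}}{6 + X}$)
$E{\left(T \right)} = T + T^{2}$
$\left(E{\left(6 \right)} + 23\right) + g{\left(-17 \right)} = \left(6 \left(1 + 6\right) + 23\right) + \frac{\sqrt{-17}}{6 - 17} = \left(6 \cdot 7 + 23\right) + \frac{i \sqrt{17}}{-11} = \left(42 + 23\right) + i \sqrt{17} \left(- \frac{1}{11}\right) = 65 - \frac{i \sqrt{17}}{11}$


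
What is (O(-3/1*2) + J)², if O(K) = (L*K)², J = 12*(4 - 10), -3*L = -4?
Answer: 64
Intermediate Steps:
L = 4/3 (L = -⅓*(-4) = 4/3 ≈ 1.3333)
J = -72 (J = 12*(-6) = -72)
O(K) = 16*K²/9 (O(K) = (4*K/3)² = 16*K²/9)
(O(-3/1*2) + J)² = (16*(-3/1*2)²/9 - 72)² = (16*(-3*1*2)²/9 - 72)² = (16*(-3*2)²/9 - 72)² = ((16/9)*(-6)² - 72)² = ((16/9)*36 - 72)² = (64 - 72)² = (-8)² = 64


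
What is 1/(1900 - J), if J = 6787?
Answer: -1/4887 ≈ -0.00020462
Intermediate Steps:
1/(1900 - J) = 1/(1900 - 1*6787) = 1/(1900 - 6787) = 1/(-4887) = -1/4887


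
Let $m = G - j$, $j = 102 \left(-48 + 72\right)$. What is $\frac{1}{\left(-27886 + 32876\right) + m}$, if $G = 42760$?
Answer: $\frac{1}{45302} \approx 2.2074 \cdot 10^{-5}$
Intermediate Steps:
$j = 2448$ ($j = 102 \cdot 24 = 2448$)
$m = 40312$ ($m = 42760 - 2448 = 40312$)
$\frac{1}{\left(-27886 + 32876\right) + m} = \frac{1}{\left(-27886 + 32876\right) + 40312} = \frac{1}{4990 + 40312} = \frac{1}{45302}$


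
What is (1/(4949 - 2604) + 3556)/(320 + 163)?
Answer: 2779607/377545 ≈ 7.3623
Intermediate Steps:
(1/(4949 - 2604) + 3556)/(320 + 163) = (1/2345 + 3556)/483 = (1/2345 + 3556)*(1/483) = (8338821/2345)*(1/483) = 2779607/377545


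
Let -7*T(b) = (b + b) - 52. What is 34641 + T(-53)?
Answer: 242645/7 ≈ 34664.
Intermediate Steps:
T(b) = 52/7 - 2*b/7 (T(b) = -((b + b) - 52)/7 = -(2*b - 52)/7 = -(-52 + 2*b)/7 = 52/7 - 2*b/7)
34641 + T(-53) = 34641 + (52/7 - 2/7*(-53)) = 34641 + (52/7 + 106/7) = 34641 + 158/7 = 242645/7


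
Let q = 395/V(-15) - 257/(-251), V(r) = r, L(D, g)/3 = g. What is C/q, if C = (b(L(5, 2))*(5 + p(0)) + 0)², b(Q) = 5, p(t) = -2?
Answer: -169425/19058 ≈ -8.8900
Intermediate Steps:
L(D, g) = 3*g
q = -19058/753 (q = 395/(-15) - 257/(-251) = 395*(-1/15) - 257*(-1/251) = -79/3 + 257/251 = -19058/753 ≈ -25.309)
C = 225 (C = (5*(5 - 2) + 0)² = (5*3 + 0)² = (15 + 0)² = 15² = 225)
C/q = 225/(-19058/753) = 225*(-753/19058) = -169425/19058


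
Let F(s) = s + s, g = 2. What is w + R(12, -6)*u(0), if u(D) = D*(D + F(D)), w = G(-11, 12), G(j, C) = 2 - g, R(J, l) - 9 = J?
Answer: 0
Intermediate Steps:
R(J, l) = 9 + J
G(j, C) = 0 (G(j, C) = 2 - 1*2 = 2 - 2 = 0)
w = 0
F(s) = 2*s
u(D) = 3*D² (u(D) = D*(D + 2*D) = D*(3*D) = 3*D²)
w + R(12, -6)*u(0) = 0 + (9 + 12)*(3*0²) = 0 + 21*(3*0) = 0 + 21*0 = 0 + 0 = 0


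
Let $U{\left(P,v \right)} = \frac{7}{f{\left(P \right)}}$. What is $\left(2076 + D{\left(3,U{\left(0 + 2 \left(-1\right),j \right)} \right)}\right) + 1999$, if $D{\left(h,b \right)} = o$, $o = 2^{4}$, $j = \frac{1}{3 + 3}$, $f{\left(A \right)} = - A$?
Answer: $4091$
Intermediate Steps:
$j = \frac{1}{6} \approx 0.16667$
$U{\left(P,v \right)} = - \frac{7}{P}$ ($U{\left(P,v \right)} = \frac{7}{\left(-1\right) P} = 7 \left(- \frac{1}{P}\right) = - \frac{7}{P}$)
$o = 16$
$D{\left(h,b \right)} = 16$
$\left(2076 + D{\left(3,U{\left(0 + 2 \left(-1\right),j \right)} \right)}\right) + 1999 = \left(2076 + 16\right) + 1999 = 2092 + 1999 = 4091$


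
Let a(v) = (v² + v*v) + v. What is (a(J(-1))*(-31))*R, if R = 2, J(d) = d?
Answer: -62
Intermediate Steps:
a(v) = v + 2*v² (a(v) = (v² + v²) + v = 2*v² + v = v + 2*v²)
(a(J(-1))*(-31))*R = (-(1 + 2*(-1))*(-31))*2 = (-(1 - 2)*(-31))*2 = (-1*(-1)*(-31))*2 = (1*(-31))*2 = -31*2 = -62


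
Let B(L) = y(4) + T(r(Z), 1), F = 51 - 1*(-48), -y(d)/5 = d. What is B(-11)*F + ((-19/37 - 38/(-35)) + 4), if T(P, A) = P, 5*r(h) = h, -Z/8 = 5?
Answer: -3583819/1295 ≈ -2767.4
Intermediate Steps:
Z = -40 (Z = -8*5 = -40)
r(h) = h/5
y(d) = -5*d
F = 99 (F = 51 + 48 = 99)
B(L) = -28 (B(L) = -5*4 + (1/5)*(-40) = -20 - 8 = -28)
B(-11)*F + ((-19/37 - 38/(-35)) + 4) = -28*99 + ((-19/37 - 38/(-35)) + 4) = -2772 + ((-19*1/37 - 38*(-1/35)) + 4) = -2772 + ((-19/37 + 38/35) + 4) = -2772 + (741/1295 + 4) = -2772 + 5921/1295 = -3583819/1295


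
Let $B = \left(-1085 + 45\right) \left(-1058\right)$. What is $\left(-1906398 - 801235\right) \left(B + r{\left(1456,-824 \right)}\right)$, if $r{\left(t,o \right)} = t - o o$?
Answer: $-1144787232400$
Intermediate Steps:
$B = 1100320$ ($B = \left(-1040\right) \left(-1058\right) = 1100320$)
$r{\left(t,o \right)} = t - o^{2}$
$\left(-1906398 - 801235\right) \left(B + r{\left(1456,-824 \right)}\right) = \left(-1906398 - 801235\right) \left(1100320 + \left(1456 - \left(-824\right)^{2}\right)\right) = - 2707633 \left(1100320 + \left(1456 - 678976\right)\right) = - 2707633 \left(1100320 - 677520\right) = \left(-2707633\right) 422800 = -1144787232400$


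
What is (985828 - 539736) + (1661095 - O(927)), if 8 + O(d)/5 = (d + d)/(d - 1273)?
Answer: 364554906/173 ≈ 2.1073e+6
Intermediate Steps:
O(d) = -40 + 10*d/(-1273 + d) (O(d) = -40 + 5*((d + d)/(d - 1273)) = -40 + 5*((2*d)/(-1273 + d)) = -40 + 5*(2*d/(-1273 + d)) = -40 + 10*d/(-1273 + d))
(985828 - 539736) + (1661095 - O(927)) = (985828 - 539736) + (1661095 - 10*(5092 - 3*927)/(-1273 + 927)) = 446092 + (1661095 - 10*(5092 - 2781)/(-346)) = 446092 + (1661095 - 10*(-1)*2311/346) = 446092 + (1661095 - 1*(-11555/173)) = 446092 + (1661095 + 11555/173) = 446092 + 287380990/173 = 364554906/173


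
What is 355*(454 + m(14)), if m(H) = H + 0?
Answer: 166140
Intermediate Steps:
m(H) = H
355*(454 + m(14)) = 355*(454 + 14) = 355*468 = 166140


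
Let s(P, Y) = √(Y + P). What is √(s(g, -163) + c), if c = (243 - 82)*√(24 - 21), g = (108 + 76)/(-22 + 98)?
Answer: √(58121*√3 + 57*I*√6441)/19 ≈ 16.703 + 0.37932*I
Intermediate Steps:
g = 46/19 (g = 184/76 = 184*(1/76) = 46/19 ≈ 2.4211)
s(P, Y) = √(P + Y)
c = 161*√3 ≈ 278.86
√(s(g, -163) + c) = √(√(46/19 - 163) + 161*√3) = √(√(-3051/19) + 161*√3) = √(3*I*√6441/19 + 161*√3) = √(161*√3 + 3*I*√6441/19)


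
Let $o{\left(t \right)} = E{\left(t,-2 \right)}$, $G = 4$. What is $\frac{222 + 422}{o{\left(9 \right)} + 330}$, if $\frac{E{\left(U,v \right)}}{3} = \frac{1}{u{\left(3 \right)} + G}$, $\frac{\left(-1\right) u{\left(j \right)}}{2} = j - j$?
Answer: $\frac{368}{189} \approx 1.9471$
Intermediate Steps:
$u{\left(j \right)} = 0$ ($u{\left(j \right)} = - 2 \left(j - j\right) = \left(-2\right) 0 = 0$)
$E{\left(U,v \right)} = \frac{3}{4}$ ($E{\left(U,v \right)} = \frac{3}{0 + 4} = \frac{3}{4}$)
$o{\left(t \right)} = \frac{3}{4}$
$\frac{222 + 422}{o{\left(9 \right)} + 330} = \frac{222 + 422}{\frac{3}{4} + 330} = \frac{644}{\frac{1323}{4}} = 644 \cdot \frac{4}{1323} = \frac{368}{189}$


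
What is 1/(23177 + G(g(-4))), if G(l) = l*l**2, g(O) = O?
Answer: 1/23113 ≈ 4.3266e-5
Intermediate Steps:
G(l) = l**3
1/(23177 + G(g(-4))) = 1/(23177 + (-4)**3) = 1/(23177 - 64) = 1/23113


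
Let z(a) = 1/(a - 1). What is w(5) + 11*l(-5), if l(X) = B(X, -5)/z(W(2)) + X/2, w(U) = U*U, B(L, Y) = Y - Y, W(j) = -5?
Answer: -5/2 ≈ -2.5000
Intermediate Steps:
z(a) = 1/(-1 + a)
B(L, Y) = 0
w(U) = U**2
l(X) = X/2 (l(X) = 0/(1/(-1 - 5)) + X/2 = 0/(1/(-6)) + X*(1/2) = 0/(-1/6) + X/2 = 0*(-6) + X/2 = 0 + X/2 = X/2)
w(5) + 11*l(-5) = 5**2 + 11*((1/2)*(-5)) = 25 + 11*(-5/2) = 25 - 55/2 = -5/2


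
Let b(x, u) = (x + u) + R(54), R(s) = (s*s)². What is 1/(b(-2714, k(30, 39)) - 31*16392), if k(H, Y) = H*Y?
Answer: 1/7993360 ≈ 1.2510e-7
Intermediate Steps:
R(s) = s⁴ (R(s) = (s²)² = s⁴)
b(x, u) = 8503056 + u + x (b(x, u) = (x + u) + 54⁴ = (u + x) + 8503056 = 8503056 + u + x)
1/(b(-2714, k(30, 39)) - 31*16392) = 1/((8503056 + 30*39 - 2714) - 31*16392) = 1/((8503056 + 1170 - 2714) - 508152) = 1/(8501512 - 508152) = 1/7993360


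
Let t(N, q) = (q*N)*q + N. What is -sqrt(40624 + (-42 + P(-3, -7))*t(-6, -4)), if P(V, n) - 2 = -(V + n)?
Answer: -2*sqrt(10921) ≈ -209.01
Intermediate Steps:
P(V, n) = 2 - V - n (P(V, n) = 2 - (V + n) = 2 + (-V - n) = 2 - V - n)
t(N, q) = N + N*q**2 (t(N, q) = (N*q)*q + N = N*q**2 + N = N + N*q**2)
-sqrt(40624 + (-42 + P(-3, -7))*t(-6, -4)) = -sqrt(40624 + (-42 + (2 - 1*(-3) - 1*(-7)))*(-6*(1 + (-4)**2))) = -sqrt(40624 + (-42 + (2 + 3 + 7))*(-6*(1 + 16))) = -sqrt(40624 + (-42 + 12)*(-6*17)) = -sqrt(40624 - 30*(-102)) = -sqrt(40624 + 3060) = -sqrt(43684) = -2*sqrt(10921)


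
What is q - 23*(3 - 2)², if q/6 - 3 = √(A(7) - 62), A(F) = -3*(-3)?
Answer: -5 + 6*I*√53 ≈ -5.0 + 43.681*I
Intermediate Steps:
A(F) = 9
q = 18 + 6*I*√53 (q = 18 + 6*√(9 - 62) = 18 + 6*√(-53) = 18 + 6*(I*√53) = 18 + 6*I*√53 ≈ 18.0 + 43.681*I)
q - 23*(3 - 2)² = (18 + 6*I*√53) - 23*(3 - 2)² = (18 + 6*I*√53) - 23*1² = (18 + 6*I*√53) - 23*1 = (18 + 6*I*√53) - 23 = -5 + 6*I*√53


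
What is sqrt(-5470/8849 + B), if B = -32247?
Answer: I*sqrt(2525143321877)/8849 ≈ 179.58*I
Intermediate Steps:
sqrt(-5470/8849 + B) = sqrt(-5470/8849 - 32247) = sqrt(-285359173/8849) = I*sqrt(2525143321877)/8849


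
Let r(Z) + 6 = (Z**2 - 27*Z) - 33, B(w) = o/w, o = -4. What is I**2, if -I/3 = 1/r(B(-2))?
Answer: 9/7921 ≈ 0.0011362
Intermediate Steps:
B(w) = -4/w
r(Z) = -39 + Z**2 - 27*Z (r(Z) = -6 + ((Z**2 - 27*Z) - 33) = -6 + (-33 + Z**2 - 27*Z) = -39 + Z**2 - 27*Z)
I = 3/89 (I = -3/(-39 + (-4/(-2))**2 - (-108)/(-2)) = -3/(-39 + (-4*(-1/2))**2 - (-108)*(-1)/2) = -3/(-39 + 2**2 - 27*2) = -3/(-39 + 4 - 54) = -3/(-89) = -3*(-1/89) = 3/89 ≈ 0.033708)
I**2 = (3/89)**2 = 9/7921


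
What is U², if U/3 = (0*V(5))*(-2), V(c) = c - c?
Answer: 0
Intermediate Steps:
V(c) = 0
U = 0 (U = 3*((0*0)*(-2)) = 3*(0*(-2)) = 3*0 = 0)
U² = 0² = 0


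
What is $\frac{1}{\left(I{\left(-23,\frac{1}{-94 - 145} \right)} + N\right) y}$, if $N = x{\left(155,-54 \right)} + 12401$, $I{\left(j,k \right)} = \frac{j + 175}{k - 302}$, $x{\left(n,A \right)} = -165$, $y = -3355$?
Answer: $- \frac{72179}{2962954548180} \approx -2.436 \cdot 10^{-8}$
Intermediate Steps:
$I{\left(j,k \right)} = \frac{175 + j}{-302 + k}$
$N = 12236$ ($N = -165 + 12401 = 12236$)
$\frac{1}{\left(I{\left(-23,\frac{1}{-94 - 145} \right)} + N\right) y} = \frac{1}{\left(\frac{175 - 23}{-302 + \frac{1}{-94 - 145}} + 12236\right) \left(-3355\right)} = \frac{1}{\frac{1}{-302 + \frac{1}{-239}} \cdot 152 + 12236} \left(- \frac{1}{3355}\right) = \frac{1}{\frac{1}{-302 - \frac{1}{239}} \cdot 152 + 12236} \left(- \frac{1}{3355}\right) = \frac{1}{\frac{1}{- \frac{72179}{239}} \cdot 152 + 12236} \left(- \frac{1}{3355}\right) = \frac{1}{\left(- \frac{239}{72179}\right) 152 + 12236} \left(- \frac{1}{3355}\right) = \frac{1}{- \frac{36328}{72179} + 12236} \left(- \frac{1}{3355}\right) = \frac{1}{\frac{883145916}{72179}} \left(- \frac{1}{3355}\right) = \frac{72179}{883145916} \left(- \frac{1}{3355}\right) = - \frac{72179}{2962954548180}$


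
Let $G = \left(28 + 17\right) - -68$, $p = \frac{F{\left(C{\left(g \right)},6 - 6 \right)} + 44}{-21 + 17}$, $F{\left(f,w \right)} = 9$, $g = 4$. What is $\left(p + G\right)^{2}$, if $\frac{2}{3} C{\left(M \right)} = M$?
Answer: $\frac{159201}{16} \approx 9950.1$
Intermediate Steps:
$C{\left(M \right)} = \frac{3 M}{2}$
$p = - \frac{53}{4}$ ($p = \frac{9 + 44}{-21 + 17} = \frac{53}{-4} = 53 \left(- \frac{1}{4}\right) = - \frac{53}{4} \approx -13.25$)
$G = 113$ ($G = 45 + 68 = 113$)
$\left(p + G\right)^{2} = \left(- \frac{53}{4} + 113\right)^{2} = \left(\frac{399}{4}\right)^{2} = \frac{159201}{16}$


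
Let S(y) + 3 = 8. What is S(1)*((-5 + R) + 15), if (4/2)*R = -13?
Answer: 35/2 ≈ 17.500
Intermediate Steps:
R = -13/2 (R = (½)*(-13) = -13/2 ≈ -6.5000)
S(y) = 5 (S(y) = -3 + 8 = 5)
S(1)*((-5 + R) + 15) = 5*((-5 - 13/2) + 15) = 5*(-23/2 + 15) = 5*(7/2) = 35/2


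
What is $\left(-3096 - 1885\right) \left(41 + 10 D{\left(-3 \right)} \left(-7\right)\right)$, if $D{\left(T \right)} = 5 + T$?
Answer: $493119$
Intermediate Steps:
$\left(-3096 - 1885\right) \left(41 + 10 D{\left(-3 \right)} \left(-7\right)\right) = \left(-3096 - 1885\right) \left(41 + 10 \left(5 - 3\right) \left(-7\right)\right) = - 4981 \left(41 + 10 \cdot 2 \left(-7\right)\right) = - 4981 \left(41 + 20 \left(-7\right)\right) = - 4981 \left(41 - 140\right) = \left(-4981\right) \left(-99\right) = 493119$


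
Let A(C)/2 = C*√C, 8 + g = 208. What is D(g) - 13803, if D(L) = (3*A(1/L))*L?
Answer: -13803 + 3*√2/10 ≈ -13803.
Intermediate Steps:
g = 200 (g = -8 + 208 = 200)
A(C) = 2*C^(3/2) (A(C) = 2*(C*√C) = 2*C^(3/2))
D(L) = 6*L*(1/L)^(3/2) (D(L) = (3*(2*(1/L)^(3/2)))*L = (6*(1/L)^(3/2))*L = 6*L*(1/L)^(3/2))
D(g) - 13803 = 6*200*(1/200)^(3/2) - 13803 = 6*200*(√2/4000) - 13803 = 3*√2/10 - 13803 = -13803 + 3*√2/10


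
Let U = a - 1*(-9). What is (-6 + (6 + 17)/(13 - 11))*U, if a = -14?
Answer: -55/2 ≈ -27.500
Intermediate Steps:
U = -5 (U = -14 - 1*(-9) = -14 + 9 = -5)
(-6 + (6 + 17)/(13 - 11))*U = (-6 + (6 + 17)/(13 - 11))*(-5) = (-6 + 23/2)*(-5) = (11/2)*(-5) = -55/2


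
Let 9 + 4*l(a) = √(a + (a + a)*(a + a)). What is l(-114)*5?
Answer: -45/4 + 5*√51870/4 ≈ 273.44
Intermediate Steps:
l(a) = -9/4 + √(a + 4*a²)/4 (l(a) = -9/4 + √(a + (a + a)*(a + a))/4 = -9/4 + √(a + (2*a)*(2*a))/4 = -9/4 + √(a + 4*a²)/4)
l(-114)*5 = (-9/4 + √(-114*(1 + 4*(-114)))/4)*5 = (-9/4 + √(-114*(1 - 456))/4)*5 = (-9/4 + √(-114*(-455))/4)*5 = (-9/4 + √51870/4)*5 = -45/4 + 5*√51870/4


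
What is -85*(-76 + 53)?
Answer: 1955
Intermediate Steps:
-85*(-76 + 53) = -85*(-23) = 1955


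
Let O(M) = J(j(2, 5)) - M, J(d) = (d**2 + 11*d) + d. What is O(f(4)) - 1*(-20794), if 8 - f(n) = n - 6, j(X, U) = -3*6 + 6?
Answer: 20784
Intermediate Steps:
j(X, U) = -12 (j(X, U) = -18 + 6 = -12)
J(d) = d**2 + 12*d
f(n) = 14 - n (f(n) = 8 - (n - 6) = 8 - (-6 + n) = 8 + (6 - n) = 14 - n)
O(M) = -M (O(M) = -12*(12 - 12) - M = -12*0 - M = 0 - M = -M)
O(f(4)) - 1*(-20794) = -(14 - 1*4) - 1*(-20794) = -(14 - 4) + 20794 = -1*10 + 20794 = -10 + 20794 = 20784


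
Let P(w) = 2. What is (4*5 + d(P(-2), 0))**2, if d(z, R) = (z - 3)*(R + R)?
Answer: 400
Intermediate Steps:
d(z, R) = 2*R*(-3 + z) (d(z, R) = (-3 + z)*(2*R) = 2*R*(-3 + z))
(4*5 + d(P(-2), 0))**2 = (4*5 + 2*0*(-3 + 2))**2 = (20 + 2*0*(-1))**2 = (20 + 0)**2 = 20**2 = 400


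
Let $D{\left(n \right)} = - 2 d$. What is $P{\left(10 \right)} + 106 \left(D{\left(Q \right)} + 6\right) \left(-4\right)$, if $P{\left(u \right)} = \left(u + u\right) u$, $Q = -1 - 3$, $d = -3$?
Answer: $-4888$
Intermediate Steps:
$Q = -4$
$P{\left(u \right)} = 2 u^{2}$ ($P{\left(u \right)} = 2 u u = 2 u^{2}$)
$D{\left(n \right)} = 6$ ($D{\left(n \right)} = \left(-2\right) \left(-3\right) = 6$)
$P{\left(10 \right)} + 106 \left(D{\left(Q \right)} + 6\right) \left(-4\right) = 2 \cdot 10^{2} + 106 \left(6 + 6\right) \left(-4\right) = 2 \cdot 100 + 106 \cdot 12 \left(-4\right) = 200 + 106 \left(-48\right) = 200 - 5088 = -4888$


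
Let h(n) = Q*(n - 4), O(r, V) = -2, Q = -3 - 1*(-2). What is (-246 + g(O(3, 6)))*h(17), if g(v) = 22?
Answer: 2912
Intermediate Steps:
Q = -1 (Q = -3 + 2 = -1)
h(n) = 4 - n (h(n) = -(n - 4) = -(-4 + n) = 4 - n)
(-246 + g(O(3, 6)))*h(17) = (-246 + 22)*(4 - 1*17) = -224*(4 - 17) = -224*(-13) = 2912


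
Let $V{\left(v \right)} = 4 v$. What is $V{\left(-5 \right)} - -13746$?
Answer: $13726$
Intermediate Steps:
$V{\left(-5 \right)} - -13746 = 4 \left(-5\right) - -13746 = -20 + 13746 = 13726$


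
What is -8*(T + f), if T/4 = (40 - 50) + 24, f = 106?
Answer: -1296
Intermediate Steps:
T = 56 (T = 4*((40 - 50) + 24) = 4*(-10 + 24) = 4*14 = 56)
-8*(T + f) = -8*(56 + 106) = -8*162 = -1296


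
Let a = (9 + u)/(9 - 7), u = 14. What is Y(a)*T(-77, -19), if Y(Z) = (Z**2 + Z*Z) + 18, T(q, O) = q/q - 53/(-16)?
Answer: 38985/32 ≈ 1218.3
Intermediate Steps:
T(q, O) = 69/16 (T(q, O) = 1 - 53*(-1/16) = 1 + 53/16 = 69/16)
a = 23/2 (a = (9 + 14)/(9 - 7) = 23/2 ≈ 11.500)
Y(Z) = 18 + 2*Z**2 (Y(Z) = (Z**2 + Z**2) + 18 = 2*Z**2 + 18 = 18 + 2*Z**2)
Y(a)*T(-77, -19) = (18 + 2*(23/2)**2)*(69/16) = (18 + 2*(529/4))*(69/16) = (18 + 529/2)*(69/16) = (565/2)*(69/16) = 38985/32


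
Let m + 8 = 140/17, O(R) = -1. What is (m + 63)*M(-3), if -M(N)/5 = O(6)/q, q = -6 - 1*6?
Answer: -5375/204 ≈ -26.348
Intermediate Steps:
q = -12 (q = -6 - 6 = -12)
M(N) = -5/12 (M(N) = -(-5)/(-12) = -(-5)*(-1)/12 = -5*1/12 = -5/12)
m = 4/17 (m = -8 + 140/17 = 4/17 ≈ 0.23529)
(m + 63)*M(-3) = (4/17 + 63)*(-5/12) = (1075/17)*(-5/12) = -5375/204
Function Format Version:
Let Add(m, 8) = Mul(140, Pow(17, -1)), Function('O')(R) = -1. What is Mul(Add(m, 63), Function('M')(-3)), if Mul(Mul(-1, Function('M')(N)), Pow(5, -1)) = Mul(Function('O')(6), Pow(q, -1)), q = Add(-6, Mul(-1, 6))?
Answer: Rational(-5375, 204) ≈ -26.348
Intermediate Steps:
q = -12 (q = Add(-6, -6) = -12)
Function('M')(N) = Rational(-5, 12) (Function('M')(N) = Mul(-5, Mul(-1, Pow(-12, -1))) = Mul(-5, Mul(-1, Rational(-1, 12))) = Mul(-5, Rational(1, 12)) = Rational(-5, 12))
m = Rational(4, 17) (m = Add(-8, Mul(140, Pow(17, -1))) = Add(-8, Mul(140, Rational(1, 17))) = Add(-8, Rational(140, 17)) = Rational(4, 17) ≈ 0.23529)
Mul(Add(m, 63), Function('M')(-3)) = Mul(Add(Rational(4, 17), 63), Rational(-5, 12)) = Mul(Rational(1075, 17), Rational(-5, 12)) = Rational(-5375, 204)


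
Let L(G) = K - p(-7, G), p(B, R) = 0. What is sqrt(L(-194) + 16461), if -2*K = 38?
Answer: sqrt(16442) ≈ 128.23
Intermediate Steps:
K = -19 (K = -1/2*38 = -19)
L(G) = -19 (L(G) = -19 - 1*0 = -19 + 0 = -19)
sqrt(L(-194) + 16461) = sqrt(-19 + 16461) = sqrt(16442)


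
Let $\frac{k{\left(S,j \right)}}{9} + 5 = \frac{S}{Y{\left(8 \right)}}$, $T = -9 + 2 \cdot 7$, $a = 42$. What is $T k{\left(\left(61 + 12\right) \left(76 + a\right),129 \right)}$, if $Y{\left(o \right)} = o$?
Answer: $\frac{192915}{4} \approx 48229.0$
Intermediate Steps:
$T = 5$ ($T = -9 + 14 = 5$)
$k{\left(S,j \right)} = -45 + \frac{9 S}{8}$ ($k{\left(S,j \right)} = -45 + 9 \frac{S}{8} = -45 + \frac{9 S}{8}$)
$T k{\left(\left(61 + 12\right) \left(76 + a\right),129 \right)} = 5 \left(-45 + \frac{9 \left(61 + 12\right) \left(76 + 42\right)}{8}\right) = 5 \left(-45 + \frac{9 \cdot 73 \cdot 118}{8}\right) = 5 \left(-45 + \frac{9}{8} \cdot 8614\right) = 5 \left(-45 + \frac{38763}{4}\right) = 5 \cdot \frac{38583}{4} = \frac{192915}{4}$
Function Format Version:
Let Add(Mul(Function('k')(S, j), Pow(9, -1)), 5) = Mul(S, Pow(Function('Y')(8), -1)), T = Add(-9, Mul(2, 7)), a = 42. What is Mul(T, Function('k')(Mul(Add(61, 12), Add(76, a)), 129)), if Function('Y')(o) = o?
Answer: Rational(192915, 4) ≈ 48229.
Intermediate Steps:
T = 5 (T = Add(-9, 14) = 5)
Function('k')(S, j) = Add(-45, Mul(Rational(9, 8), S)) (Function('k')(S, j) = Add(-45, Mul(9, Mul(S, Pow(8, -1)))) = Add(-45, Mul(9, Mul(S, Rational(1, 8)))) = Add(-45, Mul(9, Mul(Rational(1, 8), S))) = Add(-45, Mul(Rational(9, 8), S)))
Mul(T, Function('k')(Mul(Add(61, 12), Add(76, a)), 129)) = Mul(5, Add(-45, Mul(Rational(9, 8), Mul(Add(61, 12), Add(76, 42))))) = Mul(5, Add(-45, Mul(Rational(9, 8), Mul(73, 118)))) = Mul(5, Add(-45, Mul(Rational(9, 8), 8614))) = Mul(5, Add(-45, Rational(38763, 4))) = Mul(5, Rational(38583, 4)) = Rational(192915, 4)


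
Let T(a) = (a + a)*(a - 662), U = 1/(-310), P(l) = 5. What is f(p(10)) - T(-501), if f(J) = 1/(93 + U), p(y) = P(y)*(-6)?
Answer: -33595182944/28829 ≈ -1.1653e+6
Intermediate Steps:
U = -1/310 ≈ -0.0032258
T(a) = 2*a*(-662 + a) (T(a) = (2*a)*(-662 + a) = 2*a*(-662 + a))
p(y) = -30 (p(y) = 5*(-6) = -30)
f(J) = 310/28829 (f(J) = 1/(93 - 1/310) = 1/(28829/310) = 310/28829)
f(p(10)) - T(-501) = 310/28829 - 2*(-501)*(-662 - 501) = 310/28829 - 2*(-501)*(-1163) = 310/28829 - 1*1165326 = 310/28829 - 1165326 = -33595182944/28829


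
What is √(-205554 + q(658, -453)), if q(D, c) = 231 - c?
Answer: I*√204870 ≈ 452.63*I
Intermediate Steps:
√(-205554 + q(658, -453)) = √(-205554 + (231 - 1*(-453))) = √(-205554 + (231 + 453)) = √(-205554 + 684) = √(-204870) = I*√204870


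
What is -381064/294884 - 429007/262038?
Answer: -56590137155/19317703398 ≈ -2.9294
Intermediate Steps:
-381064/294884 - 429007/262038 = -381064*1/294884 - 429007*1/262038 = -95266/73721 - 429007/262038 = -56590137155/19317703398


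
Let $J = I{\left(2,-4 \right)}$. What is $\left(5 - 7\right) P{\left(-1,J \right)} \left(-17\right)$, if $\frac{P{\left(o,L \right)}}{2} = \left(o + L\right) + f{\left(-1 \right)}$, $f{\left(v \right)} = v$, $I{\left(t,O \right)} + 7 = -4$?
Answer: $-884$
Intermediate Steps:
$I{\left(t,O \right)} = -11$ ($I{\left(t,O \right)} = -7 - 4 = -11$)
$J = -11$
$P{\left(o,L \right)} = -2 + 2 L + 2 o$ ($P{\left(o,L \right)} = 2 \left(\left(o + L\right) - 1\right) = 2 \left(\left(L + o\right) - 1\right) = 2 \left(-1 + L + o\right) = -2 + 2 L + 2 o$)
$\left(5 - 7\right) P{\left(-1,J \right)} \left(-17\right) = \left(5 - 7\right) \left(-2 + 2 \left(-11\right) + 2 \left(-1\right)\right) \left(-17\right) = - 2 \left(-2 - 22 - 2\right) \left(-17\right) = \left(-2\right) \left(-26\right) \left(-17\right) = 52 \left(-17\right) = -884$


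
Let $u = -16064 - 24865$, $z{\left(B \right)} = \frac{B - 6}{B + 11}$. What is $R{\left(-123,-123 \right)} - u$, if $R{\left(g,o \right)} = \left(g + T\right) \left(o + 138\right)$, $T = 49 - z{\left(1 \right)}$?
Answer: $\frac{159301}{4} \approx 39825.0$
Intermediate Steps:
$z{\left(B \right)} = \frac{-6 + B}{11 + B}$
$u = -40929$ ($u = -16064 - 24865 = -40929$)
$T = \frac{593}{12}$ ($T = 49 - \frac{-6 + 1}{11 + 1} = 49 - \frac{1}{12} \left(-5\right) = 49 - - \frac{5}{12} = 49 + \frac{5}{12} = \frac{593}{12} \approx 49.417$)
$R{\left(g,o \right)} = \left(138 + o\right) \left(\frac{593}{12} + g\right)$ ($R{\left(g,o \right)} = \left(g + \frac{593}{12}\right) \left(o + 138\right) = \left(\frac{593}{12} + g\right) \left(138 + o\right) = \left(138 + o\right) \left(\frac{593}{12} + g\right)$)
$R{\left(-123,-123 \right)} - u = \left(\frac{13639}{2} + 138 \left(-123\right) + \frac{593}{12} \left(-123\right) - -15129\right) - -40929 = \left(\frac{13639}{2} - 16974 - \frac{24313}{4} + 15129\right) + 40929 = - \frac{4415}{4} + 40929 = \frac{159301}{4}$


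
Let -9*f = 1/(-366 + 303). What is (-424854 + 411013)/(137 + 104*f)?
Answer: -7847847/77783 ≈ -100.89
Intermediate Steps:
f = 1/567 (f = -1/(9*(-366 + 303)) = -⅑/(-63) = -⅑*(-1/63) = 1/567 ≈ 0.0017637)
(-424854 + 411013)/(137 + 104*f) = (-424854 + 411013)/(137 + 104*(1/567)) = -13841/(137 + 104/567) = -13841/77783/567 = -13841*567/77783 = -7847847/77783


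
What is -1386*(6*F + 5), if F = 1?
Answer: -15246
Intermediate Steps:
-1386*(6*F + 5) = -1386*(6*1 + 5) = -1386*(6 + 5) = -1386*11 = -15246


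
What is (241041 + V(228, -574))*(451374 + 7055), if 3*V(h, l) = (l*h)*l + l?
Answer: 34768665946033/3 ≈ 1.1590e+13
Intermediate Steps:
V(h, l) = l/3 + h*l²/3 (V(h, l) = ((l*h)*l + l)/3 = ((h*l)*l + l)/3 = (h*l² + l)/3 = (l + h*l²)/3 = l/3 + h*l²/3)
(241041 + V(228, -574))*(451374 + 7055) = (241041 + (⅓)*(-574)*(1 + 228*(-574)))*(451374 + 7055) = (241041 + (⅓)*(-574)*(1 - 130872))*458429 = (241041 + (⅓)*(-574)*(-130871))*458429 = (241041 + 75119954/3)*458429 = (75843077/3)*458429 = 34768665946033/3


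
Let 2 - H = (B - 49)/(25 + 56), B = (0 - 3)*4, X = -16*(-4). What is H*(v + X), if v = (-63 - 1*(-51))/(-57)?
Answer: 272060/1539 ≈ 176.78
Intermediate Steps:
X = 64
v = 4/19 (v = (-63 + 51)*(-1/57) = -12*(-1/57) = 4/19 ≈ 0.21053)
B = -12 (B = -3*4 = -12)
H = 223/81 (H = 2 - (-12 - 49)/(25 + 56) = 2 - (-61)/81 = 2 - 1*(-61/81) = 2 + 61/81 = 223/81 ≈ 2.7531)
H*(v + X) = 223*(4/19 + 64)/81 = (223/81)*(1220/19) = 272060/1539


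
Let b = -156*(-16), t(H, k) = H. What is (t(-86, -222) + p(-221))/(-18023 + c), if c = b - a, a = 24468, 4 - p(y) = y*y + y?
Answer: 48702/39995 ≈ 1.2177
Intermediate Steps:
p(y) = 4 - y - y**2 (p(y) = 4 - (y*y + y) = 4 - (y**2 + y) = 4 - (y + y**2) = 4 + (-y - y**2) = 4 - y - y**2)
b = 2496
c = -21972 (c = 2496 - 1*24468 = 2496 - 24468 = -21972)
(t(-86, -222) + p(-221))/(-18023 + c) = (-86 + (4 - 1*(-221) - 1*(-221)**2))/(-18023 - 21972) = (-86 + (4 + 221 - 1*48841))/(-39995) = (-86 + (4 + 221 - 48841))*(-1/39995) = (-86 - 48616)*(-1/39995) = -48702*(-1/39995) = 48702/39995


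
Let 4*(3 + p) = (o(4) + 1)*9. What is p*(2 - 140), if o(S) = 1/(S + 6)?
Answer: 1449/20 ≈ 72.450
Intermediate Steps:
o(S) = 1/(6 + S)
p = -21/40 (p = -3 + ((1/(6 + 4) + 1)*9)/4 = -3 + ((1/10 + 1)*9)/4 = -3 + ((⅒ + 1)*9)/4 = -3 + ((11/10)*9)/4 = -3 + (¼)*(99/10) = -3 + 99/40 = -21/40 ≈ -0.52500)
p*(2 - 140) = -21*(2 - 140)/40 = -21/40*(-138) = 1449/20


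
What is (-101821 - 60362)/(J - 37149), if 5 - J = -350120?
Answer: -162183/312976 ≈ -0.51820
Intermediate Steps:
J = 350125 (J = 5 - 1*(-350120) = 5 + 350120 = 350125)
(-101821 - 60362)/(J - 37149) = (-101821 - 60362)/(350125 - 37149) = -162183/312976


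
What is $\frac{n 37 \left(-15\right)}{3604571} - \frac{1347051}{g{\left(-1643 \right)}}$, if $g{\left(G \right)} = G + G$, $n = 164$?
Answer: $\frac{4855241878401}{11844620306} \approx 409.91$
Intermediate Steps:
$g{\left(G \right)} = 2 G$
$\frac{n 37 \left(-15\right)}{3604571} - \frac{1347051}{g{\left(-1643 \right)}} = \frac{164 \cdot 37 \left(-15\right)}{3604571} - \frac{1347051}{2 \left(-1643\right)} = 6068 \left(-15\right) \frac{1}{3604571} - \frac{1347051}{-3286} = \left(-91020\right) \frac{1}{3604571} - - \frac{1347051}{3286} = - \frac{91020}{3604571} + \frac{1347051}{3286} = \frac{4855241878401}{11844620306}$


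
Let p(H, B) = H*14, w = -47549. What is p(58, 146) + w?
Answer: -46737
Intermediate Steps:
p(H, B) = 14*H
p(58, 146) + w = 14*58 - 47549 = 812 - 47549 = -46737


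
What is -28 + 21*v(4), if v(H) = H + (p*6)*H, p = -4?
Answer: -1960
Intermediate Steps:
v(H) = -23*H (v(H) = H + (-4*6)*H = H - 24*H = -23*H)
-28 + 21*v(4) = -28 + 21*(-23*4) = -28 + 21*(-92) = -28 - 1932 = -1960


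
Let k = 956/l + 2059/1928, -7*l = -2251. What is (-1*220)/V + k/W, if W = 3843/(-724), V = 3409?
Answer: -1676876742755/2030588297262 ≈ -0.82581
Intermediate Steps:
l = 2251/7 (l = -⅐*(-2251) = 2251/7 ≈ 321.57)
W = -3843/724 (W = 3843*(-1/724) = -3843/724 ≈ -5.3080)
k = 17536985/4339928 (k = 956/(2251/7) + 2059/1928 = 956*(7/2251) + 2059*(1/1928) = 6692/2251 + 2059/1928 = 17536985/4339928 ≈ 4.0408)
(-1*220)/V + k/W = -1*220/3409 + 17536985/(4339928*(-3843/724)) = -220*1/3409 + (17536985/4339928)*(-724/3843) = -220/3409 - 3174194285/4169585826 = -1676876742755/2030588297262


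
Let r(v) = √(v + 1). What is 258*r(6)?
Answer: 258*√7 ≈ 682.60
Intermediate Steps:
r(v) = √(1 + v)
258*r(6) = 258*√(1 + 6) = 258*√7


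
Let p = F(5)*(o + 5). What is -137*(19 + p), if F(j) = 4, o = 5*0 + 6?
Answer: -8631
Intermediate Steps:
o = 6 (o = 0 + 6 = 6)
p = 44 (p = 4*(6 + 5) = 4*11 = 44)
-137*(19 + p) = -137*(19 + 44) = -137*63 = -8631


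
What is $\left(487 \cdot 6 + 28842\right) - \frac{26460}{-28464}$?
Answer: $\frac{75346413}{2372} \approx 31765.0$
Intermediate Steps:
$\left(487 \cdot 6 + 28842\right) - \frac{26460}{-28464} = \left(2922 + 28842\right) - - \frac{2205}{2372} = 31764 + \frac{2205}{2372} = \frac{75346413}{2372}$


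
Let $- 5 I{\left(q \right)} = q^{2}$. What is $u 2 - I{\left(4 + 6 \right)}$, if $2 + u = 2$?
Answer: $20$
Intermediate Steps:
$u = 0$ ($u = -2 + 2 = 0$)
$I{\left(q \right)} = - \frac{q^{2}}{5}$
$u 2 - I{\left(4 + 6 \right)} = 0 \cdot 2 - - \frac{\left(4 + 6\right)^{2}}{5} = 0 - - \frac{10^{2}}{5} = 0 - \left(- \frac{1}{5}\right) 100 = 0 - -20 = 0 + 20 = 20$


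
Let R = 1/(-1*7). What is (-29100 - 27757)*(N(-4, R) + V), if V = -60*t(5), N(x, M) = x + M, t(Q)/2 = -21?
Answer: -1001308627/7 ≈ -1.4304e+8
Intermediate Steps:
R = -1/7 (R = 1/(-7) = -1/7 ≈ -0.14286)
t(Q) = -42 (t(Q) = 2*(-21) = -42)
N(x, M) = M + x
V = 2520 (V = -60*(-42) = 2520)
(-29100 - 27757)*(N(-4, R) + V) = (-29100 - 27757)*((-1/7 - 4) + 2520) = -56857*(-29/7 + 2520) = -56857*17611/7 = -1001308627/7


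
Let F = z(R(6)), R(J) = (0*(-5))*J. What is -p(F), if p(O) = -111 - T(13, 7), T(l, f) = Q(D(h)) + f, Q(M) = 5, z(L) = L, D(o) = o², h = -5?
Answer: 123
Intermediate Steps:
R(J) = 0 (R(J) = 0*J = 0)
F = 0
T(l, f) = 5 + f
p(O) = -123 (p(O) = -111 - (5 + 7) = -111 - 1*12 = -111 - 12 = -123)
-p(F) = -1*(-123) = 123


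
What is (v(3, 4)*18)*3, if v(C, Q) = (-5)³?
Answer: -6750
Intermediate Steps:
v(C, Q) = -125
(v(3, 4)*18)*3 = -125*18*3 = -2250*3 = -6750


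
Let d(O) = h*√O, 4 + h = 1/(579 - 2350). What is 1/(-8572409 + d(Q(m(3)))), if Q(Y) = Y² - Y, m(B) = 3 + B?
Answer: -26886855056369/230485118265407206171 + 12547535*√30/230485118265407206171 ≈ -1.1665e-7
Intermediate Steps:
h = -7085/1771 (h = -4 + 1/(579 - 2350) = -4 + 1/(-1771) = -4 - 1/1771 = -7085/1771 ≈ -4.0006)
d(O) = -7085*√O/1771
1/(-8572409 + d(Q(m(3)))) = 1/(-8572409 - 7085*√(-1 + (3 + 3))*√(3 + 3)/1771) = 1/(-8572409 - 7085*√6*√(-1 + 6)/1771) = 1/(-8572409 - 7085*√30/1771)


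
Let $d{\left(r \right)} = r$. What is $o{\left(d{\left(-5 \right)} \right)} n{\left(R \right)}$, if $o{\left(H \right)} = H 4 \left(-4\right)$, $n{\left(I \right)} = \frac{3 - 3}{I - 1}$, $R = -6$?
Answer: $0$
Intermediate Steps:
$n{\left(I \right)} = 0$ ($n{\left(I \right)} = \frac{0}{-1 + I} = 0$)
$o{\left(H \right)} = - 16 H$ ($o{\left(H \right)} = 4 H \left(-4\right) = - 16 H$)
$o{\left(d{\left(-5 \right)} \right)} n{\left(R \right)} = \left(-16\right) \left(-5\right) 0 = 80 \cdot 0 = 0$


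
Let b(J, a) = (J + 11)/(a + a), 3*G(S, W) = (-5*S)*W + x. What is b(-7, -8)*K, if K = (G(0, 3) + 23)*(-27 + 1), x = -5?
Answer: 416/3 ≈ 138.67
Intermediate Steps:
G(S, W) = -5/3 - 5*S*W/3 (G(S, W) = ((-5*S)*W - 5)/3 = (-5*S*W - 5)/3 = (-5 - 5*S*W)/3 = -5/3 - 5*S*W/3)
b(J, a) = (11 + J)/(2*a) (b(J, a) = (11 + J)/((2*a)) = (11 + J)*(1/(2*a)) = (11 + J)/(2*a))
K = -1664/3 (K = ((-5/3 - 5/3*0*3) + 23)*(-27 + 1) = ((-5/3 + 0) + 23)*(-26) = (-5/3 + 23)*(-26) = (64/3)*(-26) = -1664/3 ≈ -554.67)
b(-7, -8)*K = ((½)*(11 - 7)/(-8))*(-1664/3) = ((½)*(-⅛)*4)*(-1664/3) = -¼*(-1664/3) = 416/3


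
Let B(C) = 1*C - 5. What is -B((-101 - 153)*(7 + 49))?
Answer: 14229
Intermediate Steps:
B(C) = -5 + C (B(C) = C - 5 = -5 + C)
-B((-101 - 153)*(7 + 49)) = -(-5 + (-101 - 153)*(7 + 49)) = -(-5 - 254*56) = -(-5 - 14224) = -1*(-14229) = 14229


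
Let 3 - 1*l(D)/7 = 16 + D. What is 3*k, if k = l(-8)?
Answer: -105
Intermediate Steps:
l(D) = -91 - 7*D (l(D) = 21 - 7*(16 + D) = 21 + (-112 - 7*D) = -91 - 7*D)
k = -35 (k = -91 - 7*(-8) = -91 + 56 = -35)
3*k = 3*(-35) = -105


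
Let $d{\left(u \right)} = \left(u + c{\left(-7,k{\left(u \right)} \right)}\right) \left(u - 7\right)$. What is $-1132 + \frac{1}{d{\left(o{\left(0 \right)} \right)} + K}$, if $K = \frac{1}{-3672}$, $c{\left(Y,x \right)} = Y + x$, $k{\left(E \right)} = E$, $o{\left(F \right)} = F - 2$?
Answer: $- \frac{411508892}{363527} \approx -1132.0$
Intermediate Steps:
$o{\left(F \right)} = -2 + F$
$d{\left(u \right)} = \left(-7 + u\right) \left(-7 + 2 u\right)$ ($d{\left(u \right)} = \left(u + \left(-7 + u\right)\right) \left(u - 7\right) = \left(-7 + 2 u\right) \left(-7 + u\right) = \left(-7 + u\right) \left(-7 + 2 u\right)$)
$K = - \frac{1}{3672} \approx -0.00027233$
$-1132 + \frac{1}{d{\left(o{\left(0 \right)} \right)} + K} = -1132 + \frac{1}{\left(49 - 21 \left(-2 + 0\right) + 2 \left(-2 + 0\right)^{2}\right) - \frac{1}{3672}} = -1132 + \frac{1}{\left(49 - -42 + 2 \left(-2\right)^{2}\right) - \frac{1}{3672}} = -1132 + \frac{1}{\left(49 + 42 + 2 \cdot 4\right) - \frac{1}{3672}} = -1132 + \frac{1}{\left(49 + 42 + 8\right) - \frac{1}{3672}} = -1132 + \frac{1}{99 - \frac{1}{3672}} = -1132 + \frac{1}{\frac{363527}{3672}} = -1132 + \frac{3672}{363527} = - \frac{411508892}{363527}$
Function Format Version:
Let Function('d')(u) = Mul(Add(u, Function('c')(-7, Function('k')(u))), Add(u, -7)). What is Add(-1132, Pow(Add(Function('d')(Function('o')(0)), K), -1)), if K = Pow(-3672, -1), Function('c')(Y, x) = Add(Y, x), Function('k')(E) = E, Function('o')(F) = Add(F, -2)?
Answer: Rational(-411508892, 363527) ≈ -1132.0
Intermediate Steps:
Function('o')(F) = Add(-2, F)
Function('d')(u) = Mul(Add(-7, u), Add(-7, Mul(2, u))) (Function('d')(u) = Mul(Add(u, Add(-7, u)), Add(u, -7)) = Mul(Add(-7, Mul(2, u)), Add(-7, u)) = Mul(Add(-7, u), Add(-7, Mul(2, u))))
K = Rational(-1, 3672) ≈ -0.00027233
Add(-1132, Pow(Add(Function('d')(Function('o')(0)), K), -1)) = Add(-1132, Pow(Add(Add(49, Mul(-21, Add(-2, 0)), Mul(2, Pow(Add(-2, 0), 2))), Rational(-1, 3672)), -1)) = Add(-1132, Pow(Add(Add(49, Mul(-21, -2), Mul(2, Pow(-2, 2))), Rational(-1, 3672)), -1)) = Add(-1132, Pow(Add(Add(49, 42, Mul(2, 4)), Rational(-1, 3672)), -1)) = Add(-1132, Pow(Add(Add(49, 42, 8), Rational(-1, 3672)), -1)) = Add(-1132, Pow(Add(99, Rational(-1, 3672)), -1)) = Add(-1132, Pow(Rational(363527, 3672), -1)) = Add(-1132, Rational(3672, 363527)) = Rational(-411508892, 363527)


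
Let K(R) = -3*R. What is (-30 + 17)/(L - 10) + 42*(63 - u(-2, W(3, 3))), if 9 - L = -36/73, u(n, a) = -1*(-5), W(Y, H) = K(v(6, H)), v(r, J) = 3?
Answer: 91081/37 ≈ 2461.6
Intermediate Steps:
W(Y, H) = -9 (W(Y, H) = -3*3 = -9)
u(n, a) = 5
L = 693/73 (L = 9 - (-36)/73 = 9 - 1*(-36/73) = 9 + 36/73 = 693/73 ≈ 9.4931)
(-30 + 17)/(L - 10) + 42*(63 - u(-2, W(3, 3))) = (-30 + 17)/(693/73 - 10) + 42*(63 - 1*5) = -13/(-37/73) + 42*(63 - 5) = -13*(-73/37) + 42*58 = 949/37 + 2436 = 91081/37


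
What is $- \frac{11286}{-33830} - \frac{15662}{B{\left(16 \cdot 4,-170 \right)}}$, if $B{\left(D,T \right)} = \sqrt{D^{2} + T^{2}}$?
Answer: $\frac{5643}{16915} - \frac{7831 \sqrt{8249}}{8249} \approx -85.888$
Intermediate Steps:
$- \frac{11286}{-33830} - \frac{15662}{B{\left(16 \cdot 4,-170 \right)}} = - \frac{11286}{-33830} - \frac{15662}{\sqrt{\left(16 \cdot 4\right)^{2} + \left(-170\right)^{2}}} = \left(-11286\right) \left(- \frac{1}{33830}\right) - \frac{15662}{\sqrt{64^{2} + 28900}} = \frac{5643}{16915} - \frac{15662}{\sqrt{4096 + 28900}} = \frac{5643}{16915} - \frac{15662}{\sqrt{32996}} = \frac{5643}{16915} - \frac{15662}{2 \sqrt{8249}} = \frac{5643}{16915} - 15662 \frac{\sqrt{8249}}{16498} = \frac{5643}{16915} - \frac{7831 \sqrt{8249}}{8249}$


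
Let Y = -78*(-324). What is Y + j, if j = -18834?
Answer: 6438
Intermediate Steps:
Y = 25272
Y + j = 25272 - 18834 = 6438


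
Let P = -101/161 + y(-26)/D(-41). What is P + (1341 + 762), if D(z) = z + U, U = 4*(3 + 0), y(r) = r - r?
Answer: 338482/161 ≈ 2102.4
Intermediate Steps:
y(r) = 0
U = 12 (U = 4*3 = 12)
D(z) = 12 + z (D(z) = z + 12 = 12 + z)
P = -101/161 (P = -101/161 + 0/(12 - 41) = -101*1/161 + 0/(-29) = -101/161 + 0*(-1/29) = -101/161 + 0 = -101/161 ≈ -0.62733)
P + (1341 + 762) = -101/161 + (1341 + 762) = -101/161 + 2103 = 338482/161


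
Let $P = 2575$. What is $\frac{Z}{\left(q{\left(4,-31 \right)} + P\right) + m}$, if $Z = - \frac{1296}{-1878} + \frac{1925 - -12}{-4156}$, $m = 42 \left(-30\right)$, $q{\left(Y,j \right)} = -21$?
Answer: $\frac{291415}{1683271432} \approx 0.00017312$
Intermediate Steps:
$m = -1260$
$Z = \frac{291415}{1300828}$ ($Z = \left(-1296\right) \left(- \frac{1}{1878}\right) + \left(1925 + 12\right) \left(- \frac{1}{4156}\right) = \frac{216}{313} + 1937 \left(- \frac{1}{4156}\right) = \frac{216}{313} - \frac{1937}{4156} = \frac{291415}{1300828} \approx 0.22402$)
$\frac{Z}{\left(q{\left(4,-31 \right)} + P\right) + m} = \frac{291415}{1300828 \left(\left(-21 + 2575\right) - 1260\right)} = \frac{291415}{1300828 \left(2554 - 1260\right)} = \frac{291415}{1300828 \cdot 1294} = \frac{291415}{1300828} \cdot \frac{1}{1294} = \frac{291415}{1683271432}$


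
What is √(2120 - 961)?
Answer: √1159 ≈ 34.044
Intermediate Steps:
√(2120 - 961) = √1159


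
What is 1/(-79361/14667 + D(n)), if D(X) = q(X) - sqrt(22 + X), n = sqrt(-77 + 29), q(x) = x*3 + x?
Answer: -14667/(79361 - 234672*I*sqrt(3) + 14667*sqrt(2)*sqrt(11 + 2*I*sqrt(3))) ≈ -0.01222 - 0.03246*I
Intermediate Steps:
q(x) = 4*x (q(x) = 3*x + x = 4*x)
n = 4*I*sqrt(3) (n = sqrt(-48) = 4*I*sqrt(3) ≈ 6.9282*I)
D(X) = -sqrt(22 + X) + 4*X (D(X) = 4*X - sqrt(22 + X) = -sqrt(22 + X) + 4*X)
1/(-79361/14667 + D(n)) = 1/(-79361/14667 + (-sqrt(22 + 4*I*sqrt(3)) + 4*(4*I*sqrt(3)))) = 1/(-79361*1/14667 + (-sqrt(22 + 4*I*sqrt(3)) + 16*I*sqrt(3))) = 1/(-79361/14667 + (-sqrt(22 + 4*I*sqrt(3)) + 16*I*sqrt(3))) = 1/(-79361/14667 - sqrt(22 + 4*I*sqrt(3)) + 16*I*sqrt(3))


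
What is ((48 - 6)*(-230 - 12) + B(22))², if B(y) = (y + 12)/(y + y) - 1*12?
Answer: 50111061025/484 ≈ 1.0354e+8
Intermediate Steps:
B(y) = -12 + (12 + y)/(2*y) (B(y) = (12 + y)/((2*y)) - 12 = (12 + y)*(1/(2*y)) - 12 = (12 + y)/(2*y) - 12 = -12 + (12 + y)/(2*y))
((48 - 6)*(-230 - 12) + B(22))² = ((48 - 6)*(-230 - 12) + (-23/2 + 6/22))² = (42*(-242) + (-23/2 + 6*(1/22)))² = (-10164 + (-23/2 + 3/11))² = (-10164 - 247/22)² = (-223855/22)² = 50111061025/484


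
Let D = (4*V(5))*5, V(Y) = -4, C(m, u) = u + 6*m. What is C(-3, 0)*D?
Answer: 1440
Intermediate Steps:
D = -80 (D = (4*(-4))*5 = -16*5 = -80)
C(-3, 0)*D = (0 + 6*(-3))*(-80) = (0 - 18)*(-80) = -18*(-80) = 1440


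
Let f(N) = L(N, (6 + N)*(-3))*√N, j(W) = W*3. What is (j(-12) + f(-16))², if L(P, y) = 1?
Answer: 1280 - 288*I ≈ 1280.0 - 288.0*I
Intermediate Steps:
j(W) = 3*W
f(N) = √N (f(N) = 1*√N = √N)
(j(-12) + f(-16))² = (3*(-12) + √(-16))² = (-36 + 4*I)²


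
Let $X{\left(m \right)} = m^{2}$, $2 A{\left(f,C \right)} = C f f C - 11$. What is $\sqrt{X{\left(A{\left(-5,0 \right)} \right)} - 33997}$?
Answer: $\frac{i \sqrt{135867}}{2} \approx 184.3 i$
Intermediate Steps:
$A{\left(f,C \right)} = - \frac{11}{2} + \frac{C^{2} f^{2}}{2}$ ($A{\left(f,C \right)} = \frac{C f f C - 11}{2} = \frac{C f^{2} C - 11}{2} = \frac{C^{2} f^{2} - 11}{2} = \frac{-11 + C^{2} f^{2}}{2} = - \frac{11}{2} + \frac{C^{2} f^{2}}{2}$)
$\sqrt{X{\left(A{\left(-5,0 \right)} \right)} - 33997} = \sqrt{\left(- \frac{11}{2} + \frac{0^{2} \left(-5\right)^{2}}{2}\right)^{2} - 33997} = \sqrt{\left(- \frac{11}{2} + \frac{1}{2} \cdot 0 \cdot 25\right)^{2} - 33997} = \sqrt{\left(- \frac{11}{2} + 0\right)^{2} - 33997} = \sqrt{\left(- \frac{11}{2}\right)^{2} - 33997} = \sqrt{\frac{121}{4} - 33997} = \sqrt{- \frac{135867}{4}} = \frac{i \sqrt{135867}}{2}$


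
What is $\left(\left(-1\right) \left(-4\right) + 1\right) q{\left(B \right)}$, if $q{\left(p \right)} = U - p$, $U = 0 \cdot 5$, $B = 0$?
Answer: $0$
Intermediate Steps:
$U = 0$
$q{\left(p \right)} = - p$ ($q{\left(p \right)} = 0 - p = - p$)
$\left(\left(-1\right) \left(-4\right) + 1\right) q{\left(B \right)} = \left(\left(-1\right) \left(-4\right) + 1\right) \left(\left(-1\right) 0\right) = \left(4 + 1\right) 0 = 5 \cdot 0 = 0$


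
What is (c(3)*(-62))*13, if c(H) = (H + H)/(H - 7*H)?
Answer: 806/3 ≈ 268.67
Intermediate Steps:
c(H) = -⅓ (c(H) = (2*H)/((-6*H)) = (2*H)*(-1/(6*H)) = -⅓)
(c(3)*(-62))*13 = -⅓*(-62)*13 = (62/3)*13 = 806/3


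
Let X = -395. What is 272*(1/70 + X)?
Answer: -3760264/35 ≈ -1.0744e+5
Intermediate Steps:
272*(1/70 + X) = 272*(1/70 - 395) = 272*(-27649/70) = -3760264/35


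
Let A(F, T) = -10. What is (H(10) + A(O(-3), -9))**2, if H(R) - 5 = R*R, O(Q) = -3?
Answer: 9025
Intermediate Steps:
H(R) = 5 + R**2 (H(R) = 5 + R*R = 5 + R**2)
(H(10) + A(O(-3), -9))**2 = ((5 + 10**2) - 10)**2 = ((5 + 100) - 10)**2 = (105 - 10)**2 = 95**2 = 9025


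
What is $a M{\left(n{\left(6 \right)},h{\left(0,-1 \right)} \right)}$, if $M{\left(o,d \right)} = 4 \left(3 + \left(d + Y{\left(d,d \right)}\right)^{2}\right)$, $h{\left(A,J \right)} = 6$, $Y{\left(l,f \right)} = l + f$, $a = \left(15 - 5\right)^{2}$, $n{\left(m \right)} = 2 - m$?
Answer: $130800$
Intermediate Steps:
$a = 100$ ($a = 10^{2} = 100$)
$Y{\left(l,f \right)} = f + l$
$M{\left(o,d \right)} = 12 + 36 d^{2}$ ($M{\left(o,d \right)} = 4 \left(3 + \left(d + \left(d + d\right)\right)^{2}\right) = 4 \left(3 + \left(d + 2 d\right)^{2}\right) = 4 \left(3 + \left(3 d\right)^{2}\right) = 4 \left(3 + 9 d^{2}\right) = 12 + 36 d^{2}$)
$a M{\left(n{\left(6 \right)},h{\left(0,-1 \right)} \right)} = 100 \left(12 + 36 \cdot 6^{2}\right) = 100 \left(12 + 36 \cdot 36\right) = 100 \left(12 + 1296\right) = 100 \cdot 1308 = 130800$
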